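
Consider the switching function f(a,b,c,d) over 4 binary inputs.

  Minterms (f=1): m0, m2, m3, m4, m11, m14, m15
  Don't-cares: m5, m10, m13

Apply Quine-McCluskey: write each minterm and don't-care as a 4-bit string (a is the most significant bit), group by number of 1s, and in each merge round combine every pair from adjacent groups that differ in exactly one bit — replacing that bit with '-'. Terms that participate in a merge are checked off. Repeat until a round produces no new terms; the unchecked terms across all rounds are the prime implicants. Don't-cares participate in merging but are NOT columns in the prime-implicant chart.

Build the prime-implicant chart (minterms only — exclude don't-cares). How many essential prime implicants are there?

Round 0: 0000✓ 0010✓ 0011✓ 0100✓ 0101✓ 1010✓ 1011✓ 1101✓ 1110✓ 1111✓
Round 1: -010✓ -011✓ -101 0-00 00-0 001-✓ 010- 1-10✓ 1-11✓ 101-✓ 11-1 111-✓
Round 2: -01- 1-1-
PIs = {-01-, -101, 0-00, 00-0, 010-, 1-1-, 11-1}
Coverage chart:
  m0: 0-00,00-0
  m2: -01-,00-0
  m3: -01- ←essential
  m4: 0-00,010-
  m11: -01-,1-1-
  m14: 1-1- ←essential
  m15: 1-1-,11-1
Essential: -01-, 1-1-

2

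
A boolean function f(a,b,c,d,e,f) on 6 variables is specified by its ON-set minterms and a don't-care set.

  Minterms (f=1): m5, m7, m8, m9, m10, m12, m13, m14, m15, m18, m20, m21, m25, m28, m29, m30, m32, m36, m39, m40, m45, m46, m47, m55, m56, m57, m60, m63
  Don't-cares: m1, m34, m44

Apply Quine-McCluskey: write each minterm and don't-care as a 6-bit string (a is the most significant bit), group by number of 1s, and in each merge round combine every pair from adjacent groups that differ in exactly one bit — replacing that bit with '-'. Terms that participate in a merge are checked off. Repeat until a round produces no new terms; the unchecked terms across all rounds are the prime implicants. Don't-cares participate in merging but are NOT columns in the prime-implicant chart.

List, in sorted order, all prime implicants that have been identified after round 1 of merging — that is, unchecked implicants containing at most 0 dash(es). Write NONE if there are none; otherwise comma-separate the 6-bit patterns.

010010

[col 0] 000001*, 000101*, 000111*, 001000*, 001001*, 001010*, 001100*, 001101*, 001110*, 001111*, 010010, 010100*, 010101*, 011001*, 011100*, 011101*, 011110*, 100000*, 100010*, 100100*, 100111*, 101000*, 101100*, 101101*, 101110*, 101111*, 110111*, 111000*, 111001*, 111100*, 111111*
[col 1] -00111*, -01000*, -01100*, -01101*, -01110*, -01111*, -11001, -11100*, 0-0101*, 0-1001*, 0-1100*, 0-1101*, 0-1110*, 00-001*, 00-101*, 00-111*, 000-01*, 0001-1*, 001-00*, 001-01*, 001-10*, 0010-0*, 00100-*, 0011-0*, 0011-1*, 00110-*, 00111-*, 01-100*, 01-101*, 01010-*, 011-01*, 0111-0*, 01110-*, 1-0111*, 1-1000*, 1-1100*, 1-1111*, 10-000*, 10-100*, 10-111*, 100-00*, 1000-0, 101-00*, 1011-0*, 1011-1*, 10110-*, 10111-*, 11-111*, 111-00*, 11100-
[col 2] --1100, -0-111, -01-00, -011-0*, -011-1*, -0110-*, -0111-*, 0--101, 0-1-01, 0-11-0, 0-110-, 00--01, 00-1-1, 001--0, 001-0-, 0011--*, 01-10-, 1--111, 1-1-00, 10--00, 1011--*
[col 3] -011--
Prime implicants: --1100, -0-111, -01-00, -011--, -11001, 0--101, 0-1-01, 0-11-0, 0-110-, 00--01, 00-1-1, 001--0, 001-0-, 01-10-, 010010, 1--111, 1-1-00, 10--00, 1000-0, 11100-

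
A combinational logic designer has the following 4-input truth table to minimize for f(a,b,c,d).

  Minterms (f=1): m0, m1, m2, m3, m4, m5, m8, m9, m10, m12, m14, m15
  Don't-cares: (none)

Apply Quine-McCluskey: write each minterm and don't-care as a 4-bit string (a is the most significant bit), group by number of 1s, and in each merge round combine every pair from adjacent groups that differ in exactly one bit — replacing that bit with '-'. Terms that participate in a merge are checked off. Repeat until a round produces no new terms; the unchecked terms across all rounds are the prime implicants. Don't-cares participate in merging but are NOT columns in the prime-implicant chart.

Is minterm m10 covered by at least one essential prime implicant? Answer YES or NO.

NO

Round 0: 0000✓ 0001✓ 0010✓ 0011✓ 0100✓ 0101✓ 1000✓ 1001✓ 1010✓ 1100✓ 1110✓ 1111✓
Round 1: -000✓ -001✓ -010✓ -100✓ 0-00✓ 0-01✓ 00-0✓ 00-1✓ 000-✓ 001-✓ 010-✓ 1-00✓ 1-10✓ 10-0✓ 100-✓ 11-0✓ 111-
Round 2: --00 -0-0 -00- 0-0- 00-- 1--0
PIs = {--00, -0-0, -00-, 0-0-, 00--, 1--0, 111-}
Coverage chart:
  m0: --00,-0-0,-00-,0-0-,00--
  m1: -00-,0-0-,00--
  m2: -0-0,00--
  m3: 00-- ←essential
  m4: --00,0-0-
  m5: 0-0- ←essential
  m8: --00,-0-0,-00-,1--0
  m9: -00- ←essential
  m10: -0-0,1--0
  m12: --00,1--0
  m14: 1--0,111-
  m15: 111- ←essential
Essential: -00-, 0-0-, 00--, 111-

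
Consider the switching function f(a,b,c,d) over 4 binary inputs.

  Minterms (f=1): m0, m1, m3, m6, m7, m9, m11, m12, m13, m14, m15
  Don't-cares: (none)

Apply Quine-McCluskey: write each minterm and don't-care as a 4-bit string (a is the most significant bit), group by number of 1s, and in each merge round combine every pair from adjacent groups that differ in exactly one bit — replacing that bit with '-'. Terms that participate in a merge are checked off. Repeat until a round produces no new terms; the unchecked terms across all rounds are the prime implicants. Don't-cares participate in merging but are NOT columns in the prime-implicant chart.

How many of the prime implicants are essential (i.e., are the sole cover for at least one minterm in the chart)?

Round 0: 0000✓ 0001✓ 0011✓ 0110✓ 0111✓ 1001✓ 1011✓ 1100✓ 1101✓ 1110✓ 1111✓
Round 1: -001✓ -011✓ -110✓ -111✓ 0-11✓ 00-1✓ 000- 011-✓ 1-01✓ 1-11✓ 10-1✓ 11-0✓ 11-1✓ 110-✓ 111-✓
Round 2: --11 -0-1 -11- 1--1 11--
PIs = {--11, -0-1, -11-, 000-, 1--1, 11--}
Coverage chart:
  m0: 000- ←essential
  m1: -0-1,000-
  m3: --11,-0-1
  m6: -11- ←essential
  m7: --11,-11-
  m9: -0-1,1--1
  m11: --11,-0-1,1--1
  m12: 11-- ←essential
  m13: 1--1,11--
  m14: -11-,11--
  m15: --11,-11-,1--1,11--
Essential: -11-, 000-, 11--

3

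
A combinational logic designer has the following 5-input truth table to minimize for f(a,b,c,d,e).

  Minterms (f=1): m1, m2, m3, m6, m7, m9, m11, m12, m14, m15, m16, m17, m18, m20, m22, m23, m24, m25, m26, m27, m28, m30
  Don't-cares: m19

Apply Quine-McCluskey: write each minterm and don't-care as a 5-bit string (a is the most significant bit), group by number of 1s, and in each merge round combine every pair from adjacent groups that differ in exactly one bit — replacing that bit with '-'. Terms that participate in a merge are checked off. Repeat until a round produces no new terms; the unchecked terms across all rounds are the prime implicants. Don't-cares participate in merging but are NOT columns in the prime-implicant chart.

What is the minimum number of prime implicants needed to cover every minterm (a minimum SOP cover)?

5

Round 0: 00001✓ 00010✓ 00011✓ 00110✓ 00111✓ 01001✓ 01011✓ 01100✓ 01110✓ 01111✓ 10000✓ 10001✓ 10010✓ 10011✓ 10100✓ 10110✓ 10111✓ 11000✓ 11001✓ 11010✓ 11011✓ 11100✓ 11110✓
Round 1: -0001✓ -0010✓ -0011✓ -0110✓ -0111✓ -1001✓ -1011✓ -1100✓ -1110✓ 0-001✓ 0-011✓ 0-110✓ 0-111✓ 00-10✓ 00-11✓ 000-1✓ 0001-✓ 0011-✓ 01-11✓ 010-1✓ 011-0✓ 0111-✓ 1-000✓ 1-001✓ 1-010✓ 1-011✓ 1-100✓ 1-110✓ 10-00✓ 10-10✓ 10-11✓ 100-0✓ 100-1✓ 1000-✓ 1001-✓ 101-0✓ 1011-✓ 11-00✓ 11-10✓ 110-0✓ 110-1✓ 1100-✓ 1101-✓ 111-0✓
Round 2: --001✓ --011✓ --110 -0-10✓ -0-11✓ -00-1✓ -001-✓ -011-✓ -10-1✓ -11-0 0--11 0-0-1✓ 0-11- 00-1-✓ 1--00✓ 1--10✓ 1-0-0✓ 1-0-1✓ 1-00-✓ 1-01-✓ 1-1-0✓ 10--0✓ 10-1-✓ 100--✓ 11--0✓ 110--✓
Round 3: --0-1 -0-1- 1---0 1-0--
PIs = {--0-1, --110, -0-1-, -11-0, 0--11, 0-11-, 1---0, 1-0--}
Coverage chart:
  m1: --0-1 ←essential
  m2: -0-1- ←essential
  m3: --0-1,-0-1-,0--11
  m6: --110,-0-1-,0-11-
  m7: -0-1-,0--11,0-11-
  m9: --0-1 ←essential
  m11: --0-1,0--11
  m12: -11-0 ←essential
  m14: --110,-11-0,0-11-
  m15: 0--11,0-11-
  m16: 1---0,1-0--
  m17: --0-1,1-0--
  m18: -0-1-,1---0,1-0--
  m20: 1---0 ←essential
  m22: --110,-0-1-,1---0
  m23: -0-1- ←essential
  m24: 1---0,1-0--
  m25: --0-1,1-0--
  m26: 1---0,1-0--
  m27: --0-1,1-0--
  m28: -11-0,1---0
  m30: --110,-11-0,1---0
Essential: --0-1, -0-1-, -11-0, 1---0
Petrick residual → 0--11
Min cover (5 terms): c'e + b'd + bce' + a'de + ae'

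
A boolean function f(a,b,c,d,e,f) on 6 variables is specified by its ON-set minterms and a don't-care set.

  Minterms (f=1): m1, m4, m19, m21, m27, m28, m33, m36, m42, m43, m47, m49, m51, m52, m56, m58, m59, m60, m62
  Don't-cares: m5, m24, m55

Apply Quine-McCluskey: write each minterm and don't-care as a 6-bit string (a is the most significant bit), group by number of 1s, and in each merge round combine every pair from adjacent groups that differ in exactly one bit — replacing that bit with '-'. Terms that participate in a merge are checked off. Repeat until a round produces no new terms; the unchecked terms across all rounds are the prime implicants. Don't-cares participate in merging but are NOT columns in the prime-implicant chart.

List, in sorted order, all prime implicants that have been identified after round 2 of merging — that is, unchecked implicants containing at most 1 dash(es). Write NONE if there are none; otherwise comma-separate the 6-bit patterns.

[col 0] 000001*, 000100*, 000101*, 010011*, 010101*, 011000*, 011011*, 011100*, 100001*, 100100*, 101010*, 101011*, 101111*, 110001*, 110011*, 110100*, 110111*, 111000*, 111010*, 111011*, 111100*, 111110*
[col 1] -00001, -00100, -10011*, -11000*, -11011*, -11100*, 0-0101, 000-01, 00010-, 01-011*, 011-00*, 1-0001, 1-0100, 1-1010*, 1-1011*, 101-11, 10101-*, 11-011*, 11-100, 110-11, 1100-1, 111-00*, 111-10*, 1110-0*, 11101-*, 1111-0*
[col 2] -1-011, -11-00, 1-101-, 111--0
Prime implicants: -00001, -00100, -1-011, -11-00, 0-0101, 000-01, 00010-, 1-0001, 1-0100, 1-101-, 101-11, 11-100, 110-11, 1100-1, 111--0

-00001, -00100, 0-0101, 000-01, 00010-, 1-0001, 1-0100, 101-11, 11-100, 110-11, 1100-1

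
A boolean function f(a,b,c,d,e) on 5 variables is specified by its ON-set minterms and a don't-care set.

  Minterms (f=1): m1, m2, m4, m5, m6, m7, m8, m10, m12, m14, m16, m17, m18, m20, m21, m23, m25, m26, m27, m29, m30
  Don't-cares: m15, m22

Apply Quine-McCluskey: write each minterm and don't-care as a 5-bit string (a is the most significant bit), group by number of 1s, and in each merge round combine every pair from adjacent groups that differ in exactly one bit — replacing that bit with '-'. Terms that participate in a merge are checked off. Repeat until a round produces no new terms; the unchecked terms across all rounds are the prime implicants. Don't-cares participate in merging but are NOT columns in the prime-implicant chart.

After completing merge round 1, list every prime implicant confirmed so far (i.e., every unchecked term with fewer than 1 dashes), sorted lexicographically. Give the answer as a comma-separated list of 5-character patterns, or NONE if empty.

NONE

[col 0] 00001*, 00010*, 00100*, 00101*, 00110*, 00111*, 01000*, 01010*, 01100*, 01110*, 01111*, 10000*, 10001*, 10010*, 10100*, 10101*, 10110*, 10111*, 11001*, 11010*, 11011*, 11101*, 11110*
[col 1] -0001*, -0010*, -0100*, -0101*, -0110*, -0111*, -1010*, -1110*, 0-010*, 0-100*, 0-110*, 0-111*, 00-01*, 00-10*, 001-0*, 001-1*, 0010-*, 0011-*, 01-00*, 01-10*, 010-0*, 011-0*, 0111-*, 1-001*, 1-010*, 1-101*, 1-110*, 10-00*, 10-01*, 10-10*, 100-0*, 1000-*, 101-0*, 101-1*, 1010-*, 1011-*, 11-01*, 11-10*, 110-1, 1101-
[col 2] --010*, --110*, -0-01, -0-10*, -01-0*, -01-1*, -010-*, -011-*, -1-10*, 0--10*, 0-1-0, 0-11-, 001--*, 01--0, 1--01, 1--10*, 10--0, 10-0-, 101--*
[col 3] ---10, -01--
Prime implicants: ---10, -0-01, -01--, 0-1-0, 0-11-, 01--0, 1--01, 10--0, 10-0-, 110-1, 1101-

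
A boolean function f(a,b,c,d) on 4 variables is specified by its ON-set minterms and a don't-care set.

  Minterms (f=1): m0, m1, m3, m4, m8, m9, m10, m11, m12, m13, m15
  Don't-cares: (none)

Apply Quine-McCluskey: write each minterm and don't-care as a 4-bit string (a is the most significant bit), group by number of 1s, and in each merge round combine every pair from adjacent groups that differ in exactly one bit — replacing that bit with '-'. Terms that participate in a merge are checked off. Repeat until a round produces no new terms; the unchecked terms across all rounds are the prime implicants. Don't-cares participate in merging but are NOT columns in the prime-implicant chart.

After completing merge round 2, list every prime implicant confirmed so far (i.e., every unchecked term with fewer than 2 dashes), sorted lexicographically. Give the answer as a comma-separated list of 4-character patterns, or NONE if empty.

NONE

size-2^0 implicants → 0000(✓)  0001(✓)  0011(✓)  0100(✓)  1000(✓)  1001(✓)  1010(✓)  1011(✓)  1100(✓)  1101(✓)  1111(✓)
size-2^1 implicants → -000(✓)  -001(✓)  -011(✓)  -100(✓)  0-00(✓)  00-1(✓)  000-(✓)  1-00(✓)  1-01(✓)  1-11(✓)  10-0(✓)  10-1(✓)  100-(✓)  101-(✓)  11-1(✓)  110-(✓)
size-2^2 implicants → --00  -0-1  -00-  1--1  1-0-  10--
Unchecked terms (primes): --00, -0-1, -00-, 1--1, 1-0-, 10--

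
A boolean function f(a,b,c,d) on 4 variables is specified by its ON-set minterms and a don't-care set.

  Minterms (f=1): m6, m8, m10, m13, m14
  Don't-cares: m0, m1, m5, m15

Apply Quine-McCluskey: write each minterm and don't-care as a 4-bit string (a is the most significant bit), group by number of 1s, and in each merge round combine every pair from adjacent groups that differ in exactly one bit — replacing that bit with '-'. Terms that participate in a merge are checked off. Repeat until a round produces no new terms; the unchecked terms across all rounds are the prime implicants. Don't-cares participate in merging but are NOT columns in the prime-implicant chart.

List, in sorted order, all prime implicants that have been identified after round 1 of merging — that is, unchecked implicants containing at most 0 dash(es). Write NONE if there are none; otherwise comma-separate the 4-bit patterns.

NONE

size-2^0 implicants → 0000(✓)  0001(✓)  0101(✓)  0110(✓)  1000(✓)  1010(✓)  1101(✓)  1110(✓)  1111(✓)
size-2^1 implicants → -000  -101  -110  0-01  000-  1-10  10-0  11-1  111-
Unchecked terms (primes): -000, -101, -110, 0-01, 000-, 1-10, 10-0, 11-1, 111-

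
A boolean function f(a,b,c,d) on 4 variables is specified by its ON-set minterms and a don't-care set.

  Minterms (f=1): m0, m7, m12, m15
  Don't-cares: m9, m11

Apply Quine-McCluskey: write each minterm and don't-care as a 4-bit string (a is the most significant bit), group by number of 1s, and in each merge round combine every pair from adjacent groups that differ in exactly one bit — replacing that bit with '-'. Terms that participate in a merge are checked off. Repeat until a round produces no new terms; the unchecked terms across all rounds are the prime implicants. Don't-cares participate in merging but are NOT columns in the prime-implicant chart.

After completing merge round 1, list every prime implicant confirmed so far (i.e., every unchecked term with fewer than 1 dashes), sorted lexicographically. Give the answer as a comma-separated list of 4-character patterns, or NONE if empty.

0000, 1100

Round 0: 0000 0111✓ 1001✓ 1011✓ 1100 1111✓
Round 1: -111 1-11 10-1
PIs = {-111, 0000, 1-11, 10-1, 1100}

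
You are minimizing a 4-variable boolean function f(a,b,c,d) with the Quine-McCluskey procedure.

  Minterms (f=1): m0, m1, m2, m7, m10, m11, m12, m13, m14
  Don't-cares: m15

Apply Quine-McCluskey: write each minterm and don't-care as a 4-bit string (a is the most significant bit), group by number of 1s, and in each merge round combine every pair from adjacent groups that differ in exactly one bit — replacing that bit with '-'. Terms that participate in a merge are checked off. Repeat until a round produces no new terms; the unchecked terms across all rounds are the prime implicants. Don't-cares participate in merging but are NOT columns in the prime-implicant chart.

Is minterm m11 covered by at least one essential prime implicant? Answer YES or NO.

[col 0] 0000*, 0001*, 0010*, 0111*, 1010*, 1011*, 1100*, 1101*, 1110*, 1111*
[col 1] -010, -111, 00-0, 000-, 1-10*, 1-11*, 101-*, 11-0*, 11-1*, 110-*, 111-*
[col 2] 1-1-, 11--
Prime implicants: -010, -111, 00-0, 000-, 1-1-, 11--
PI chart (minterm → PIs covering it):
  0 | 00-0,000-
  1 | 000-  (sole → essential)
  2 | -010,00-0
  7 | -111  (sole → essential)
  10 | -010,1-1-
  11 | 1-1-  (sole → essential)
  12 | 11--  (sole → essential)
  13 | 11--  (sole → essential)
  14 | 1-1-,11--
Essential prime implicants: -111, 000-, 1-1-, 11--

YES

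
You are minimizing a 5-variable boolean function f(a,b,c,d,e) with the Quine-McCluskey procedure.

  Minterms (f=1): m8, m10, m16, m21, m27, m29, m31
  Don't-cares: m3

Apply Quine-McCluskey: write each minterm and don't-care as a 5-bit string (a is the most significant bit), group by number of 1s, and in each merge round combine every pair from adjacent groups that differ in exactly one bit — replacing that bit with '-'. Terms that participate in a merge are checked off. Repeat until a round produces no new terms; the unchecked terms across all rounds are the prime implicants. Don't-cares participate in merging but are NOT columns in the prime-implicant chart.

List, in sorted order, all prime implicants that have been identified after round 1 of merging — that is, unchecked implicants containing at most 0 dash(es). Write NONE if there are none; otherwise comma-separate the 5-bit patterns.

00011, 10000

[col 0] 00011, 01000*, 01010*, 10000, 10101*, 11011*, 11101*, 11111*
[col 1] 010-0, 1-101, 11-11, 111-1
Prime implicants: 00011, 010-0, 1-101, 10000, 11-11, 111-1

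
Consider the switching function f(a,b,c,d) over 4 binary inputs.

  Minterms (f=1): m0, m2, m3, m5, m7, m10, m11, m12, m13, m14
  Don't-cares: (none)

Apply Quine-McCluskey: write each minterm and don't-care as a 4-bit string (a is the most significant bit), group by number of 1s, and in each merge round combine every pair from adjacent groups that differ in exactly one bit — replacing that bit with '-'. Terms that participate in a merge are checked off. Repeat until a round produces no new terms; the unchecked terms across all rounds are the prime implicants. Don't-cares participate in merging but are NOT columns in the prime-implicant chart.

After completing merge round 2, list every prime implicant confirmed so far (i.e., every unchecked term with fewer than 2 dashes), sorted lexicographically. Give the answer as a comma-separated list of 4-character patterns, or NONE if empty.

size-2^0 implicants → 0000(✓)  0010(✓)  0011(✓)  0101(✓)  0111(✓)  1010(✓)  1011(✓)  1100(✓)  1101(✓)  1110(✓)
size-2^1 implicants → -010(✓)  -011(✓)  -101  0-11  00-0  001-(✓)  01-1  1-10  101-(✓)  11-0  110-
size-2^2 implicants → -01-
Unchecked terms (primes): -01-, -101, 0-11, 00-0, 01-1, 1-10, 11-0, 110-

-101, 0-11, 00-0, 01-1, 1-10, 11-0, 110-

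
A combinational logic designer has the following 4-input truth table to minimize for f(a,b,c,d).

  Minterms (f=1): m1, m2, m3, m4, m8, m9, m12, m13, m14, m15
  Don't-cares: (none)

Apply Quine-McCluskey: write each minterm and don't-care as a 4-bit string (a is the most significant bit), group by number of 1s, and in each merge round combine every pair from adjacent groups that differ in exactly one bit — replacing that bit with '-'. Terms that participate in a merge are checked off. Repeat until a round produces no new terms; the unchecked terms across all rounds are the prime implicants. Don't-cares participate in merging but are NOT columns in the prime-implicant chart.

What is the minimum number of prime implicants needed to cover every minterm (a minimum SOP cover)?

5

size-2^0 implicants → 0001(✓)  0010(✓)  0011(✓)  0100(✓)  1000(✓)  1001(✓)  1100(✓)  1101(✓)  1110(✓)  1111(✓)
size-2^1 implicants → -001  -100  00-1  001-  1-00(✓)  1-01(✓)  100-(✓)  11-0(✓)  11-1(✓)  110-(✓)  111-(✓)
size-2^2 implicants → 1-0-  11--
Unchecked terms (primes): -001, -100, 00-1, 001-, 1-0-, 11--
Minterm coverage:
  m1 ⊆ -001,00-1
  m2 ⊆ 001- [E]
  m3 ⊆ 00-1,001-
  m4 ⊆ -100 [E]
  m8 ⊆ 1-0- [E]
  m9 ⊆ -001,1-0-
  m12 ⊆ -100,1-0-,11--
  m13 ⊆ 1-0-,11--
  m14 ⊆ 11-- [E]
  m15 ⊆ 11-- [E]
E = {-100, 001-, 1-0-, 11--}
Petrick residual → -001
Cover = b'c'd + bc'd' + a'b'c + ac' + ab  |cover|=5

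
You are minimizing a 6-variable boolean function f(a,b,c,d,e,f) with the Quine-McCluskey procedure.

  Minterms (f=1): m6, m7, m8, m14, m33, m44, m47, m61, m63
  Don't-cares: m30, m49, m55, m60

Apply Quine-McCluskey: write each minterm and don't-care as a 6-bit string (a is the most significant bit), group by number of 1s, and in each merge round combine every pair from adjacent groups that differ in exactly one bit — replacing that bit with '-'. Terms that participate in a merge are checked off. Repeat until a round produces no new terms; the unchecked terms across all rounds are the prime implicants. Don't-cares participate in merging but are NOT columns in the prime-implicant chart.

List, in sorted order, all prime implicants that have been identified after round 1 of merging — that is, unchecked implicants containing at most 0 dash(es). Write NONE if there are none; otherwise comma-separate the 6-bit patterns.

001000

size-2^0 implicants → 000110(✓)  000111(✓)  001000  001110(✓)  011110(✓)  100001(✓)  101100(✓)  101111(✓)  110001(✓)  110111(✓)  111100(✓)  111101(✓)  111111(✓)
size-2^1 implicants → 0-1110  00-110  00011-  1-0001  1-1100  1-1111  11-111  1111-1  11110-
Unchecked terms (primes): 0-1110, 00-110, 00011-, 001000, 1-0001, 1-1100, 1-1111, 11-111, 1111-1, 11110-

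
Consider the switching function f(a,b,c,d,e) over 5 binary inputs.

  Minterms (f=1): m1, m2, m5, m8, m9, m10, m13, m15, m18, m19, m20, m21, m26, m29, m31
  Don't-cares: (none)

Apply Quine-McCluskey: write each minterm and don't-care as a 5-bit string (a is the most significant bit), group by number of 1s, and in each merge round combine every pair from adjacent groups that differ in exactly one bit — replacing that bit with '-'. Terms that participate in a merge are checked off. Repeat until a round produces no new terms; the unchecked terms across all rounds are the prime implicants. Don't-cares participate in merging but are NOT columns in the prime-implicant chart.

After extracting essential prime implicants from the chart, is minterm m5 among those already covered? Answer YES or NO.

size-2^0 implicants → 00001(✓)  00010(✓)  00101(✓)  01000(✓)  01001(✓)  01010(✓)  01101(✓)  01111(✓)  10010(✓)  10011(✓)  10100(✓)  10101(✓)  11010(✓)  11101(✓)  11111(✓)
size-2^1 implicants → -0010(✓)  -0101(✓)  -1010(✓)  -1101(✓)  -1111(✓)  0-001(✓)  0-010(✓)  0-101(✓)  00-01(✓)  01-01(✓)  010-0  0100-  011-1(✓)  1-010(✓)  1-101(✓)  1001-  1010-  111-1(✓)
size-2^2 implicants → --010  --101  -11-1  0--01
Unchecked terms (primes): --010, --101, -11-1, 0--01, 010-0, 0100-, 1001-, 1010-
Minterm coverage:
  m1 ⊆ 0--01 [E]
  m2 ⊆ --010 [E]
  m5 ⊆ --101,0--01
  m8 ⊆ 010-0,0100-
  m9 ⊆ 0--01,0100-
  m10 ⊆ --010,010-0
  m13 ⊆ --101,-11-1,0--01
  m15 ⊆ -11-1 [E]
  m18 ⊆ --010,1001-
  m19 ⊆ 1001- [E]
  m20 ⊆ 1010- [E]
  m21 ⊆ --101,1010-
  m26 ⊆ --010 [E]
  m29 ⊆ --101,-11-1
  m31 ⊆ -11-1 [E]
E = {--010, -11-1, 0--01, 1001-, 1010-}

YES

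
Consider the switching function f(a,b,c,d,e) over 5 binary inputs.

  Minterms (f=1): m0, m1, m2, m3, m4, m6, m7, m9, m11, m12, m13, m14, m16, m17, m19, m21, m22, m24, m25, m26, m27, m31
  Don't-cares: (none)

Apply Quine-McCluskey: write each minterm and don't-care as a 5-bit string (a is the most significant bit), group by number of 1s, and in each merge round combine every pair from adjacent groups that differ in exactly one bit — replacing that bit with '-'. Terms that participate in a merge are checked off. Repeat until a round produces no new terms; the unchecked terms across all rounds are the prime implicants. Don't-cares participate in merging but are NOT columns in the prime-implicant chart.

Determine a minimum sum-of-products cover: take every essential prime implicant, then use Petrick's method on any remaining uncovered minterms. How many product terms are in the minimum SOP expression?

[col 0] 00000*, 00001*, 00010*, 00011*, 00100*, 00110*, 00111*, 01001*, 01011*, 01100*, 01101*, 01110*, 10000*, 10001*, 10011*, 10101*, 10110*, 11000*, 11001*, 11010*, 11011*, 11111*
[col 1] -0000*, -0001*, -0011*, -0110, -1001*, -1011*, 0-001*, 0-011*, 0-100*, 0-110*, 00-00*, 00-10*, 00-11*, 000-0*, 000-1*, 0000-*, 0001-*, 001-0*, 0011-*, 01-01, 010-1*, 011-0*, 0110-, 1-000*, 1-001*, 1-011*, 10-01, 100-1*, 1000-*, 11-11, 110-0*, 110-1*, 1100-*, 1101-*
[col 2] --001*, --011*, -00-1*, -000-, -10-1*, 0-0-1*, 0-1-0, 00--0, 00-1-, 000--, 1-0-1*, 1-00-, 110--
[col 3] --0-1
Prime implicants: --0-1, -000-, -0110, 0-1-0, 00--0, 00-1-, 000--, 01-01, 0110-, 1-00-, 10-01, 11-11, 110--
PI chart (minterm → PIs covering it):
  0 | -000-,00--0,000--
  1 | --0-1,-000-,000--
  2 | 00--0,00-1-,000--
  3 | --0-1,00-1-,000--
  4 | 0-1-0,00--0
  6 | -0110,0-1-0,00--0,00-1-
  7 | 00-1-  (sole → essential)
  9 | --0-1,01-01
  11 | --0-1  (sole → essential)
  12 | 0-1-0,0110-
  13 | 01-01,0110-
  14 | 0-1-0  (sole → essential)
  16 | -000-,1-00-
  17 | --0-1,-000-,1-00-,10-01
  19 | --0-1  (sole → essential)
  21 | 10-01  (sole → essential)
  22 | -0110  (sole → essential)
  24 | 1-00-,110--
  25 | --0-1,1-00-,110--
  26 | 110--  (sole → essential)
  27 | --0-1,11-11,110--
  31 | 11-11  (sole → essential)
Essential prime implicants: --0-1, -0110, 0-1-0, 00-1-, 10-01, 11-11, 110--
Petrick residual → -000-, 01-01
Minimum SOP uses 9 PIs: c'e + b'c'd' + b'cde' + a'ce' + a'b'd + a'bd'e + ab'd'e + abde + abc'

9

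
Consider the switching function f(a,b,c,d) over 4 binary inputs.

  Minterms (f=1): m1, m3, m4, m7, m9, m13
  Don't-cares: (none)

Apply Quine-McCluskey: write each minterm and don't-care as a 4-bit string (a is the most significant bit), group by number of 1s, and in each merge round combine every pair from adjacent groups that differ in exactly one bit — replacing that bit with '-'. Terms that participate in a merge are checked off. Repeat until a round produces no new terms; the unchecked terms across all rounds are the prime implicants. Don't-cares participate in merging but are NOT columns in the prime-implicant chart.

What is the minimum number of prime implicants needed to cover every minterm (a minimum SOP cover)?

4

[col 0] 0001*, 0011*, 0100, 0111*, 1001*, 1101*
[col 1] -001, 0-11, 00-1, 1-01
Prime implicants: -001, 0-11, 00-1, 0100, 1-01
PI chart (minterm → PIs covering it):
  1 | -001,00-1
  3 | 0-11,00-1
  4 | 0100  (sole → essential)
  7 | 0-11  (sole → essential)
  9 | -001,1-01
  13 | 1-01  (sole → essential)
Essential prime implicants: 0-11, 0100, 1-01
Petrick residual → -001
Minimum SOP uses 4 PIs: b'c'd + a'cd + a'bc'd' + ac'd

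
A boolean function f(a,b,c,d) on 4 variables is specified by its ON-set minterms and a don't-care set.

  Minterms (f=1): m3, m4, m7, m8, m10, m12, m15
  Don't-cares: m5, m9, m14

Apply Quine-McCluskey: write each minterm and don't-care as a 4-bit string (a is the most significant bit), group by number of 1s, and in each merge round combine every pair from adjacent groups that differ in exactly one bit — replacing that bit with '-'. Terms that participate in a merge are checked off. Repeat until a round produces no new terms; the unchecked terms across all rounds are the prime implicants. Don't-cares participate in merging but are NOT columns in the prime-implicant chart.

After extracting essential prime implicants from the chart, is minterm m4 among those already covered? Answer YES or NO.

NO

size-2^0 implicants → 0011(✓)  0100(✓)  0101(✓)  0111(✓)  1000(✓)  1001(✓)  1010(✓)  1100(✓)  1110(✓)  1111(✓)
size-2^1 implicants → -100  -111  0-11  01-1  010-  1-00(✓)  1-10(✓)  10-0(✓)  100-  11-0(✓)  111-
size-2^2 implicants → 1--0
Unchecked terms (primes): -100, -111, 0-11, 01-1, 010-, 1--0, 100-, 111-
Minterm coverage:
  m3 ⊆ 0-11 [E]
  m4 ⊆ -100,010-
  m7 ⊆ -111,0-11,01-1
  m8 ⊆ 1--0,100-
  m10 ⊆ 1--0 [E]
  m12 ⊆ -100,1--0
  m15 ⊆ -111,111-
E = {0-11, 1--0}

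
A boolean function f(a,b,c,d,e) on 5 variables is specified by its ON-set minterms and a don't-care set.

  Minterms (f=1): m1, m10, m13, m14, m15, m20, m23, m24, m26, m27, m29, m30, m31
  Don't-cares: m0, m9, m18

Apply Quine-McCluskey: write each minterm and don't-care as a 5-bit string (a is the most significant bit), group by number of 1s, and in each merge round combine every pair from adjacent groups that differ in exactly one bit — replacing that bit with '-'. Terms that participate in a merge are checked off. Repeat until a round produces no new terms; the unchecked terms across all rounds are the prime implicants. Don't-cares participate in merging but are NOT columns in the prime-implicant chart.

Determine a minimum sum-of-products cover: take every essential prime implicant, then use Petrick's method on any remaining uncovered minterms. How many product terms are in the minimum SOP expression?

7

size-2^0 implicants → 00000(✓)  00001(✓)  01001(✓)  01010(✓)  01101(✓)  01110(✓)  01111(✓)  10010(✓)  10100  10111(✓)  11000(✓)  11010(✓)  11011(✓)  11101(✓)  11110(✓)  11111(✓)
size-2^1 implicants → -1010(✓)  -1101(✓)  -1110(✓)  -1111(✓)  0-001  0000-  01-01  01-10(✓)  011-1(✓)  0111-(✓)  1-010  1-111  11-10(✓)  11-11(✓)  110-0  1101-(✓)  111-1(✓)  1111-(✓)
size-2^2 implicants → -1-10  -11-1  -111-  11-1-
Unchecked terms (primes): -1-10, -11-1, -111-, 0-001, 0000-, 01-01, 1-010, 1-111, 10100, 11-1-, 110-0
Minterm coverage:
  m1 ⊆ 0-001,0000-
  m10 ⊆ -1-10 [E]
  m13 ⊆ -11-1,01-01
  m14 ⊆ -1-10,-111-
  m15 ⊆ -11-1,-111-
  m20 ⊆ 10100 [E]
  m23 ⊆ 1-111 [E]
  m24 ⊆ 110-0 [E]
  m26 ⊆ -1-10,1-010,11-1-,110-0
  m27 ⊆ 11-1- [E]
  m29 ⊆ -11-1 [E]
  m30 ⊆ -1-10,-111-,11-1-
  m31 ⊆ -11-1,-111-,1-111,11-1-
E = {-1-10, -11-1, 1-111, 10100, 11-1-, 110-0}
Petrick residual → 0-001
Cover = bde' + bce + a'c'd'e + acde + ab'cd'e' + abd + abc'e'  |cover|=7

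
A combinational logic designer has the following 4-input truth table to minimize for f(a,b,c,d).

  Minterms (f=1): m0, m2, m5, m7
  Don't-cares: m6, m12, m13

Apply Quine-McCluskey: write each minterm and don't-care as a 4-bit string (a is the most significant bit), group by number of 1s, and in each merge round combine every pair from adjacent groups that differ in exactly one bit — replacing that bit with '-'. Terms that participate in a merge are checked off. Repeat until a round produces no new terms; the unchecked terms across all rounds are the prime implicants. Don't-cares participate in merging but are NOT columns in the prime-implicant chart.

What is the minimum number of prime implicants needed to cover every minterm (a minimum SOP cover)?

2

[col 0] 0000*, 0010*, 0101*, 0110*, 0111*, 1100*, 1101*
[col 1] -101, 0-10, 00-0, 01-1, 011-, 110-
Prime implicants: -101, 0-10, 00-0, 01-1, 011-, 110-
PI chart (minterm → PIs covering it):
  0 | 00-0  (sole → essential)
  2 | 0-10,00-0
  5 | -101,01-1
  7 | 01-1,011-
Essential prime implicants: 00-0
Petrick residual → 01-1
Minimum SOP uses 2 PIs: a'b'd' + a'bd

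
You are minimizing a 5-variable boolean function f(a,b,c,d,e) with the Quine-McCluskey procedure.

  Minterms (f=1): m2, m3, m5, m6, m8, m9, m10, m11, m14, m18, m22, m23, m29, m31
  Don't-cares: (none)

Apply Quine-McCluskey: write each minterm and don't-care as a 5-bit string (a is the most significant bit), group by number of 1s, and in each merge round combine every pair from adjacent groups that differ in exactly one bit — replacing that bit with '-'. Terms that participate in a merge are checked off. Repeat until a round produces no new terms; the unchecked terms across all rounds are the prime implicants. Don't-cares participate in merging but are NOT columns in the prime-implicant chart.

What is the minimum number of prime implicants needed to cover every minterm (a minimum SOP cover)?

7

Round 0: 00010✓ 00011✓ 00101 00110✓ 01000✓ 01001✓ 01010✓ 01011✓ 01110✓ 10010✓ 10110✓ 10111✓ 11101✓ 11111✓
Round 1: -0010✓ -0110✓ 0-010✓ 0-011✓ 0-110✓ 00-10✓ 0001-✓ 01-10✓ 010-0✓ 010-1✓ 0100-✓ 0101-✓ 1-111 10-10✓ 1011- 111-1
Round 2: -0-10 0--10 0-01- 010--
PIs = {-0-10, 0--10, 0-01-, 00101, 010--, 1-111, 1011-, 111-1}
Coverage chart:
  m2: -0-10,0--10,0-01-
  m3: 0-01- ←essential
  m5: 00101 ←essential
  m6: -0-10,0--10
  m8: 010-- ←essential
  m9: 010-- ←essential
  m10: 0--10,0-01-,010--
  m11: 0-01-,010--
  m14: 0--10 ←essential
  m18: -0-10 ←essential
  m22: -0-10,1011-
  m23: 1-111,1011-
  m29: 111-1 ←essential
  m31: 1-111,111-1
Essential: -0-10, 0--10, 0-01-, 00101, 010--, 111-1
Petrick residual → 1-111
Min cover (7 terms): b'de' + a'de' + a'c'd + a'b'cd'e + a'bc' + acde + abce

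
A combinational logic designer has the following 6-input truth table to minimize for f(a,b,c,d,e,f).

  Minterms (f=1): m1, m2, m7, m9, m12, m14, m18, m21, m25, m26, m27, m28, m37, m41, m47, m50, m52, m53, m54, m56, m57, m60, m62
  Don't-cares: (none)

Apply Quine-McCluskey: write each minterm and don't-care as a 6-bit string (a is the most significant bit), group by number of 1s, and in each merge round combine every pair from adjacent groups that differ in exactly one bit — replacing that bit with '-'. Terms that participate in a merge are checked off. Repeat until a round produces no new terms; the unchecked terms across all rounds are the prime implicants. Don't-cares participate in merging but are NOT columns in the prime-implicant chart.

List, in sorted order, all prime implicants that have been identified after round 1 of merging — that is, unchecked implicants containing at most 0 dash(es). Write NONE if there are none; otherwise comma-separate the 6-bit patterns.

[col 0] 000001*, 000010*, 000111, 001001*, 001100*, 001110*, 010010*, 010101*, 011001*, 011010*, 011011*, 011100*, 100101*, 101001*, 101111, 110010*, 110100*, 110101*, 110110*, 111000*, 111001*, 111100*, 111110*
[col 1] -01001*, -10010, -10101, -11001*, -11100, 0-0010, 0-1001*, 0-1100, 00-001, 0011-0, 01-010, 0110-1, 01101-, 1-0101, 1-1001*, 11-100*, 11-110*, 110-10, 1101-0*, 11010-, 111-00, 11100-, 1111-0*
[col 2] --1001, 11-1-0
Prime implicants: --1001, -10010, -10101, -11100, 0-0010, 0-1100, 00-001, 000111, 0011-0, 01-010, 0110-1, 01101-, 1-0101, 101111, 11-1-0, 110-10, 11010-, 111-00, 11100-

000111, 101111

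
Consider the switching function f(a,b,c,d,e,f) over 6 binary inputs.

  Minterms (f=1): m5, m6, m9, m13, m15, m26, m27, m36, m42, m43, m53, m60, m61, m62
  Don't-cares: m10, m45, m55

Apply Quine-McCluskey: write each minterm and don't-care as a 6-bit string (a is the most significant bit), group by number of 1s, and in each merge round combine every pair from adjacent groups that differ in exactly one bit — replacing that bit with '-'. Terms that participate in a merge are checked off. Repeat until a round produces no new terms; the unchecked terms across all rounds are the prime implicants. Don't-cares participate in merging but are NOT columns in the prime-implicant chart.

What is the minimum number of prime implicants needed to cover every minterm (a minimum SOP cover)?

[col 0] 000101*, 000110, 001001*, 001010*, 001101*, 001111*, 011010*, 011011*, 100100, 101010*, 101011*, 101101*, 110101*, 110111*, 111100*, 111101*, 111110*
[col 1] -01010, -01101, 0-1010, 00-101, 001-01, 0011-1, 01101-, 1-1101, 10101-, 11-101, 1101-1, 1111-0, 11110-
Prime implicants: -01010, -01101, 0-1010, 00-101, 000110, 001-01, 0011-1, 01101-, 1-1101, 100100, 10101-, 11-101, 1101-1, 1111-0, 11110-
PI chart (minterm → PIs covering it):
  5 | 00-101  (sole → essential)
  6 | 000110  (sole → essential)
  9 | 001-01  (sole → essential)
  13 | -01101,00-101,001-01,0011-1
  15 | 0011-1  (sole → essential)
  26 | 0-1010,01101-
  27 | 01101-  (sole → essential)
  36 | 100100  (sole → essential)
  42 | -01010,10101-
  43 | 10101-  (sole → essential)
  53 | 11-101,1101-1
  60 | 1111-0,11110-
  61 | 1-1101,11-101,11110-
  62 | 1111-0  (sole → essential)
Essential prime implicants: 00-101, 000110, 001-01, 0011-1, 01101-, 100100, 10101-, 1111-0
Petrick residual → 11-101
Minimum SOP uses 9 PIs: a'b'de'f + a'b'c'def' + a'b'ce'f + a'b'cdf + a'bcd'e + ab'c'de'f' + ab'cd'e + abde'f + abcdf'

9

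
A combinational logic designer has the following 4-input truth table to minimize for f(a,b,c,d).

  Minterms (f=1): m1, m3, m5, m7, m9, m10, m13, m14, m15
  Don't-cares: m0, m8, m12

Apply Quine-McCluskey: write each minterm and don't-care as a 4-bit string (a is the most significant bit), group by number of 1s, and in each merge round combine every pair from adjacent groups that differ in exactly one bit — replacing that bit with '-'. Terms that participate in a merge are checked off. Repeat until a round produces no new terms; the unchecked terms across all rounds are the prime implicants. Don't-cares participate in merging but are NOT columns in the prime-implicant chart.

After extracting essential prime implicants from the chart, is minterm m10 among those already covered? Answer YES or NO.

YES

[col 0] 0000*, 0001*, 0011*, 0101*, 0111*, 1000*, 1001*, 1010*, 1100*, 1101*, 1110*, 1111*
[col 1] -000*, -001*, -101*, -111*, 0-01*, 0-11*, 00-1*, 000-*, 01-1*, 1-00*, 1-01*, 1-10*, 10-0*, 100-*, 11-0*, 11-1*, 110-*, 111-*
[col 2] --01, -00-, -1-1, 0--1, 1--0, 1-0-, 11--
Prime implicants: --01, -00-, -1-1, 0--1, 1--0, 1-0-, 11--
PI chart (minterm → PIs covering it):
  1 | --01,-00-,0--1
  3 | 0--1  (sole → essential)
  5 | --01,-1-1,0--1
  7 | -1-1,0--1
  9 | --01,-00-,1-0-
  10 | 1--0  (sole → essential)
  13 | --01,-1-1,1-0-,11--
  14 | 1--0,11--
  15 | -1-1,11--
Essential prime implicants: 0--1, 1--0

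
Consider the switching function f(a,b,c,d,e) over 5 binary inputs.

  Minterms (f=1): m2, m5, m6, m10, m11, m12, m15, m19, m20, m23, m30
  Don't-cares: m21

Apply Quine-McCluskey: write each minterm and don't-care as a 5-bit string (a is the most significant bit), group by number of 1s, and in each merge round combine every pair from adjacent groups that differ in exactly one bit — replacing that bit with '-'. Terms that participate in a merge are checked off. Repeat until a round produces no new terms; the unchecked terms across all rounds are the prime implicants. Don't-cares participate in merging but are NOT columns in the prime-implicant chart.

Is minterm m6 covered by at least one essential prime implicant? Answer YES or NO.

YES

Round 0: 00010✓ 00101✓ 00110✓ 01010✓ 01011✓ 01100 01111✓ 10011✓ 10100✓ 10101✓ 10111✓ 11110
Round 1: -0101 0-010 00-10 01-11 0101- 10-11 101-1 1010-
PIs = {-0101, 0-010, 00-10, 01-11, 0101-, 01100, 10-11, 101-1, 1010-, 11110}
Coverage chart:
  m2: 0-010,00-10
  m5: -0101 ←essential
  m6: 00-10 ←essential
  m10: 0-010,0101-
  m11: 01-11,0101-
  m12: 01100 ←essential
  m15: 01-11 ←essential
  m19: 10-11 ←essential
  m20: 1010- ←essential
  m23: 10-11,101-1
  m30: 11110 ←essential
Essential: -0101, 00-10, 01-11, 01100, 10-11, 1010-, 11110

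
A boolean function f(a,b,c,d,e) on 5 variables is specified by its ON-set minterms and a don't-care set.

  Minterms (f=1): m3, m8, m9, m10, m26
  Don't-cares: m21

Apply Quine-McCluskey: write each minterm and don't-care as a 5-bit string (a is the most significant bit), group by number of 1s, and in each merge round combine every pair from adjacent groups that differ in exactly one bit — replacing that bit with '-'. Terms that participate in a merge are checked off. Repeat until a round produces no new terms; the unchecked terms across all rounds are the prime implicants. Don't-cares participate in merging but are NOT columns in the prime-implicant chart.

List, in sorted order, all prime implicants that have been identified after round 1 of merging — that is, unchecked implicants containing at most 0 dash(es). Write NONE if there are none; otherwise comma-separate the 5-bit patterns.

Round 0: 00011 01000✓ 01001✓ 01010✓ 10101 11010✓
Round 1: -1010 010-0 0100-
PIs = {-1010, 00011, 010-0, 0100-, 10101}

00011, 10101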